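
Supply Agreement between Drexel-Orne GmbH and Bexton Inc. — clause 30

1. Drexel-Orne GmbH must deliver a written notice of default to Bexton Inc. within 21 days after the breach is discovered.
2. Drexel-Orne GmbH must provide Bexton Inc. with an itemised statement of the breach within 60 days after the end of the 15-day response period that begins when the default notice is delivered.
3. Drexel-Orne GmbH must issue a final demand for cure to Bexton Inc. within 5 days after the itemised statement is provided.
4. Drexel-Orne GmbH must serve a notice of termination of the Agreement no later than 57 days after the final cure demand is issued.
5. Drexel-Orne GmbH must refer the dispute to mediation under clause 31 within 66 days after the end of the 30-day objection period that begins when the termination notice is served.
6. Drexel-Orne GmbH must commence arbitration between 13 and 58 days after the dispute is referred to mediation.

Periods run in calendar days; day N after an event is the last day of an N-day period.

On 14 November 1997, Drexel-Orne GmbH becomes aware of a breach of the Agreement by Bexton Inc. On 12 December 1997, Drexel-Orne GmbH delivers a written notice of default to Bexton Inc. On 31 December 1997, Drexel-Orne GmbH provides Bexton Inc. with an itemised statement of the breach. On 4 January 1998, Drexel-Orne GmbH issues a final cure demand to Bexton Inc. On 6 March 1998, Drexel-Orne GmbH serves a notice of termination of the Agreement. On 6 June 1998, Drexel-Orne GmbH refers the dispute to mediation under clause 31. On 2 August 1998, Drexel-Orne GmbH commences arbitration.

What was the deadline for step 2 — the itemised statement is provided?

The default notice is delivered on 12 December 1997; the 15-day response period therefore ends 27 December 1997, and step 2 runs from that date. 60 days after 27 December 1997 is 25 February 1998.

25 February 1998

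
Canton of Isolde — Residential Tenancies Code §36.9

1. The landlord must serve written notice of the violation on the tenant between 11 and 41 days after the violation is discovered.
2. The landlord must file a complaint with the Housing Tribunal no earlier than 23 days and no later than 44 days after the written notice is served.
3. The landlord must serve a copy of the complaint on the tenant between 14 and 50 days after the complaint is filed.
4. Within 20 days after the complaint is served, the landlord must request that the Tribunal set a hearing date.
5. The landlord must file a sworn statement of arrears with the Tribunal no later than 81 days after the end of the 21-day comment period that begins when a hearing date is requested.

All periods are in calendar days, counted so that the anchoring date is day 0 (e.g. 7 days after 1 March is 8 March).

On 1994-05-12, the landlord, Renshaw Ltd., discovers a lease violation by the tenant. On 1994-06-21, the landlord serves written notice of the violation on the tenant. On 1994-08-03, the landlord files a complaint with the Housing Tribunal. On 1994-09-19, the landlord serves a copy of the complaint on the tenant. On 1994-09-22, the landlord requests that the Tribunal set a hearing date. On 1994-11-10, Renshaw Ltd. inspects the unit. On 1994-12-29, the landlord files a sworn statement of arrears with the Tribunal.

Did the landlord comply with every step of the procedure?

Yes

Step 1 — 11 and 41 days from 1994-05-12 (when the violation is discovered) are 1994-05-23 and 1994-06-22 respectively; done 1994-06-21 — within the window.
Step 2 — 23 and 44 days from 1994-06-21 (when the written notice is served) are 1994-07-14 and 1994-08-04 respectively; 1994-08-03 falls inside that range.
Step 3 — 14 and 50 days from 1994-08-03 (when the complaint is filed) are 1994-08-17 and 1994-09-22 respectively; done 1994-09-19, which is between those dates.
Step 4 — counting 20 days from 1994-09-19 (when the complaint is served) gives a deadline of 1994-10-09; 1994-09-22 is within that limit.
Step 5 — counting 81 days from 1994-10-13 (end of the 21-day comment period, which began when a hearing date is requested on 1994-09-22) gives a deadline of 1995-01-02; 1994-12-29 is within that limit.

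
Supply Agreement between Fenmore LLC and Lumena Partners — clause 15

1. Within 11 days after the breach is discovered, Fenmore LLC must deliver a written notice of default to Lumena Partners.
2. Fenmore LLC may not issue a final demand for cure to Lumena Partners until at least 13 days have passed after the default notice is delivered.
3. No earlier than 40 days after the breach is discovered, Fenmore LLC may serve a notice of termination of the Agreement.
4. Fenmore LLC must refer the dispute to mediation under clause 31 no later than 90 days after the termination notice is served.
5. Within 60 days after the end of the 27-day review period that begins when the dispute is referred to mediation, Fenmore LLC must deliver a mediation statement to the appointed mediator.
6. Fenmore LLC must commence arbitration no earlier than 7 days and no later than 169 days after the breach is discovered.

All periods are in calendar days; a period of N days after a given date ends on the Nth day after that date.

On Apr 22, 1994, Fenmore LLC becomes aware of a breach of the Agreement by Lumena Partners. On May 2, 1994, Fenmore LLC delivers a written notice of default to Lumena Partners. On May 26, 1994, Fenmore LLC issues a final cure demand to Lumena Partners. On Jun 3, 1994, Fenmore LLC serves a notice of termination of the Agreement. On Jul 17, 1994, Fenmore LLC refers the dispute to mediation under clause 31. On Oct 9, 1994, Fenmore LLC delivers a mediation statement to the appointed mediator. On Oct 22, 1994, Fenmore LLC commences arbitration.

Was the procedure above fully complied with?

No

Step 1 — counting 11 days from Apr 22, 1994 (when the breach is discovered) gives a deadline of May 3, 1994; May 2, 1994 is within that limit.
Step 2 — must wait 13 days from May 2, 1994 (when the default notice is delivered), so not before May 15, 1994; done May 26, 1994 — permitted.
Step 3 — must wait 40 days from Apr 22, 1994 (when the breach is discovered), so not before Jun 1, 1994; done Jun 3, 1994 — permitted.
Step 4 — counting 90 days from Jun 3, 1994 (when the termination notice is served) gives a deadline of Sep 1, 1994; Jul 17, 1994 is within that limit.
Step 5 — counting 60 days from Aug 13, 1994 (end of the 27-day review period, which began when the dispute is referred to mediation on Jul 17, 1994) gives a deadline of Oct 12, 1994; completed Oct 9, 1994, before the deadline.
Step 6 — 7 and 169 days from Apr 22, 1994 (when the breach is discovered) are Apr 29, 1994 and Oct 8, 1994 respectively; done Oct 22, 1994 — 14 days after the window closed.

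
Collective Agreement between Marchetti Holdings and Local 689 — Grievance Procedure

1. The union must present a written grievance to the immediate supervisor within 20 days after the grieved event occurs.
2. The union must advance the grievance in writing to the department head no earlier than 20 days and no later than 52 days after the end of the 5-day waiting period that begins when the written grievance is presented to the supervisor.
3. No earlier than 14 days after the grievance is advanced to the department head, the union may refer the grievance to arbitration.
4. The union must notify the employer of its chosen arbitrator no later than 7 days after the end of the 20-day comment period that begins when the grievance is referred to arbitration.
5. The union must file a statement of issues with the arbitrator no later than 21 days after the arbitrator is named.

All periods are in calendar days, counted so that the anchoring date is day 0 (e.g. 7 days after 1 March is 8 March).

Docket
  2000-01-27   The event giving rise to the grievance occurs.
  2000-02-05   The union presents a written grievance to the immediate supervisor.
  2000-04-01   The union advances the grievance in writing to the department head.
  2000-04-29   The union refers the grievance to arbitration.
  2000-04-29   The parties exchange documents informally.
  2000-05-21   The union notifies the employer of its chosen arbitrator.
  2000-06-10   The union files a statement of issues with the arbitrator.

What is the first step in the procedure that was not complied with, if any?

(1) due by 2000-01-27 + 20 days = 2000-02-16; completed 2000-02-05, before the deadline.
(2) the permitted window runs from 2000-02-10 + 20 = 2000-03-01 to 2000-02-10 + 52 = 2000-04-02; 2000-04-01 falls inside that range.
(3) permitted from 2000-04-01 + 14 days = 2000-04-15 onward; done 2000-04-29 — permitted.
(4) due by 2000-05-19 + 7 days = 2000-05-26; 2000-05-21 is within that limit.
(5) due by 2000-05-21 + 21 days = 2000-06-11; 2000-06-10 is within that limit.

None — every step was satisfied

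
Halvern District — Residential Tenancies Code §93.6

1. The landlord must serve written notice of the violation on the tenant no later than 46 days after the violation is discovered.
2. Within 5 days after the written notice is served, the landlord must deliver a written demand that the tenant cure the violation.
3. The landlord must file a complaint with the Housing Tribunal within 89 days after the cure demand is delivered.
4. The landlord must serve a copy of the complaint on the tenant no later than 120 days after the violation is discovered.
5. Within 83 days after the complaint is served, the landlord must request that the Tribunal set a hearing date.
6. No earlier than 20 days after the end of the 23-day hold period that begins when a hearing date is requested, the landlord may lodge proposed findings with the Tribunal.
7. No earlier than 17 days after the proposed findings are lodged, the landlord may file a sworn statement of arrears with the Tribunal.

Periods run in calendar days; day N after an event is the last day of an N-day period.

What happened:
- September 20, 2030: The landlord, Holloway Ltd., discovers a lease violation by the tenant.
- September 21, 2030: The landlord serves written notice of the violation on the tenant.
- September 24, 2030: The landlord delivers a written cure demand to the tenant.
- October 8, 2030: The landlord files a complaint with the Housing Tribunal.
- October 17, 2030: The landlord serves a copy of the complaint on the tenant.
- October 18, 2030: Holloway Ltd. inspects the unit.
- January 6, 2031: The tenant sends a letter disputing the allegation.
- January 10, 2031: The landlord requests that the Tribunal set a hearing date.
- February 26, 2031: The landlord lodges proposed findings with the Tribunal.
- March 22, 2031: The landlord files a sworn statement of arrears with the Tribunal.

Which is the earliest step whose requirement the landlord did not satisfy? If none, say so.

Step 5

(1) due by September 20, 2030 + 46 days = November 5, 2030; done September 21, 2030 — timely.
(2) due by September 21, 2030 + 5 days = September 26, 2030; completed September 24, 2030, before the deadline.
(3) due by September 24, 2030 + 89 days = December 22, 2030; done October 8, 2030 — timely.
(4) due by September 20, 2030 + 120 days = January 18, 2031; completed October 17, 2030, before the deadline.
(5) due by October 17, 2030 + 83 days = January 8, 2031; done January 10, 2031 — 2 days late.
That is the first point of non-compliance.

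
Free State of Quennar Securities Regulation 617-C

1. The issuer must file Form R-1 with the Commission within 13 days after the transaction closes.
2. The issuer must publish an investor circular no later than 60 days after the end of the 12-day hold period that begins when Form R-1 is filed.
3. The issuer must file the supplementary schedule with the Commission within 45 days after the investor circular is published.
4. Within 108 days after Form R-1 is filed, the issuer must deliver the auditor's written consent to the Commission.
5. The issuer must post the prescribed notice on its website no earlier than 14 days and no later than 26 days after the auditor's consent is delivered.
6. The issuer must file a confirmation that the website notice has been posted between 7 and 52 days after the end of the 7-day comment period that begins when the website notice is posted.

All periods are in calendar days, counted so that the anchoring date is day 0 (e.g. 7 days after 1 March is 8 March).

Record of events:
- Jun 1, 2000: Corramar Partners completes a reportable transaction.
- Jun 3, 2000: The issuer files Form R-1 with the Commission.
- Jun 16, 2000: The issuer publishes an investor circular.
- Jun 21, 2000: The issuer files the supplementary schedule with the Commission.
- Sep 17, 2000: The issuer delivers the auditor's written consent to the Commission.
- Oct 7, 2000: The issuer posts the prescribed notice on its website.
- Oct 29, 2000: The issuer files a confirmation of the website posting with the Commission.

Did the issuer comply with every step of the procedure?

Yes

(1) due by Jun 1, 2000 + 13 days = Jun 14, 2000; done Jun 3, 2000 — timely.
(2) due by Jun 15, 2000 + 60 days = Aug 14, 2000; Jun 16, 2000 is within that limit.
(3) due by Jun 16, 2000 + 45 days = Jul 31, 2000; completed Jun 21, 2000, before the deadline.
(4) due by Jun 3, 2000 + 108 days = Sep 19, 2000; Sep 17, 2000 is within that limit.
(5) the permitted window runs from Sep 17, 2000 + 14 = Oct 1, 2000 to Sep 17, 2000 + 26 = Oct 13, 2000; Oct 7, 2000 falls inside that range.
(6) the permitted window runs from Oct 14, 2000 + 7 = Oct 21, 2000 to Oct 14, 2000 + 52 = Dec 5, 2000; done Oct 29, 2000, which is between those dates.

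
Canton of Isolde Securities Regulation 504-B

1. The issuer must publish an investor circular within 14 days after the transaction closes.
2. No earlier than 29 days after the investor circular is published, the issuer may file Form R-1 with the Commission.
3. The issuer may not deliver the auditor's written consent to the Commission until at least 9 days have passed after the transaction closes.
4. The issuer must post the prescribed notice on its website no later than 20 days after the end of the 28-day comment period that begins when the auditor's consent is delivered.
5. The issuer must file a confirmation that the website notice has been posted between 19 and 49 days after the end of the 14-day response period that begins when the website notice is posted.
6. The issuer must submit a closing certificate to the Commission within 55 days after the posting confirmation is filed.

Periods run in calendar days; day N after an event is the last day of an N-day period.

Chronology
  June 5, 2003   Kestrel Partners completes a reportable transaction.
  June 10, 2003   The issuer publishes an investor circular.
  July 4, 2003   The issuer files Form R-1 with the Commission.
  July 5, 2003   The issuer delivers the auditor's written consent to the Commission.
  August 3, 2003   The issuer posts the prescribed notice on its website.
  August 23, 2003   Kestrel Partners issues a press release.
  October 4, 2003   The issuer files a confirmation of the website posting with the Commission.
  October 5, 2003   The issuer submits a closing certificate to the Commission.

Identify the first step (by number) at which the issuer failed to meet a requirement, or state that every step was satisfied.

(1) due by June 5, 2003 + 14 days = June 19, 2003; done June 10, 2003 — timely.
(2) permitted from June 10, 2003 + 29 days = July 9, 2003 onward; done July 4, 2003 — 5 days too early.
The procedure was therefore not followed at step 2.

Step 2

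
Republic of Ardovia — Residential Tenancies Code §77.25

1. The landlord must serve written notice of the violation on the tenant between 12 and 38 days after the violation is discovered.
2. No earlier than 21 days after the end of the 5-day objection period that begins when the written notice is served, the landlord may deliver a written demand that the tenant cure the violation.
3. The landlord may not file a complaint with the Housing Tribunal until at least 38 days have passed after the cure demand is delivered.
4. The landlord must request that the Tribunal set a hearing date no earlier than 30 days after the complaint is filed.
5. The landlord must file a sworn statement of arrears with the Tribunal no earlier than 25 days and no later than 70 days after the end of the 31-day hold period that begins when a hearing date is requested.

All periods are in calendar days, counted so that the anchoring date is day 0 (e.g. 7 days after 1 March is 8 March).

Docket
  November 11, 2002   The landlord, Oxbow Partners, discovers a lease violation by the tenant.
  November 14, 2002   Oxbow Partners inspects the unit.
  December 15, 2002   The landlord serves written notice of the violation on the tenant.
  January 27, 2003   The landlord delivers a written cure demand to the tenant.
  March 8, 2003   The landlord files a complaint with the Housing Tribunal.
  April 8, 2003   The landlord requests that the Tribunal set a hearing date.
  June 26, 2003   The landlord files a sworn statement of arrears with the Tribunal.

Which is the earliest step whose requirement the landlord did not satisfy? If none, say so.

None — every step was satisfied

(1) the permitted window runs from November 11, 2002 + 12 = November 23, 2002 to November 11, 2002 + 38 = December 19, 2002; done December 15, 2002 — within the window.
(2) permitted from December 20, 2002 + 21 days = January 10, 2003 onward; January 27, 2003 is on or after that date.
(3) permitted from January 27, 2003 + 38 days = March 6, 2003 onward; done March 8, 2003 — permitted.
(4) permitted from March 8, 2003 + 30 days = April 7, 2003 onward; April 8, 2003 is on or after that date.
(5) the permitted window runs from May 9, 2003 + 25 = June 3, 2003 to May 9, 2003 + 70 = July 18, 2003; done June 26, 2003 — within the window.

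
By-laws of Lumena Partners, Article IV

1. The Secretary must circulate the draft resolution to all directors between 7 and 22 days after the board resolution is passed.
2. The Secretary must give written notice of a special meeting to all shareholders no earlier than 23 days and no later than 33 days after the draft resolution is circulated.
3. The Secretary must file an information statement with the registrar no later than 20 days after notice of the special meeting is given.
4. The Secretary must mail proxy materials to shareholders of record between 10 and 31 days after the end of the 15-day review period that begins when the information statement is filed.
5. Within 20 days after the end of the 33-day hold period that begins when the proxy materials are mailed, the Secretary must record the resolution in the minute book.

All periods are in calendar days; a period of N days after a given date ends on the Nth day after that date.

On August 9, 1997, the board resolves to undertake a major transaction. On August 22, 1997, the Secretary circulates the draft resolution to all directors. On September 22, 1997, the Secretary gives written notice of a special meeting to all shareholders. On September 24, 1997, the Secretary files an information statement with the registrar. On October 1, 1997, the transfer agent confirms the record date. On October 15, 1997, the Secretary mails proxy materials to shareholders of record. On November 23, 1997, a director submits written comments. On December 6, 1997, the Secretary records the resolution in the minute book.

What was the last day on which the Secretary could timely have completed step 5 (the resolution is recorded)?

December 7, 1997

The proxy materials are mailed on October 15, 1997; the 33-day hold period therefore ends November 17, 1997, and step 5 runs from that date. 20 days after November 17, 1997 is December 7, 1997.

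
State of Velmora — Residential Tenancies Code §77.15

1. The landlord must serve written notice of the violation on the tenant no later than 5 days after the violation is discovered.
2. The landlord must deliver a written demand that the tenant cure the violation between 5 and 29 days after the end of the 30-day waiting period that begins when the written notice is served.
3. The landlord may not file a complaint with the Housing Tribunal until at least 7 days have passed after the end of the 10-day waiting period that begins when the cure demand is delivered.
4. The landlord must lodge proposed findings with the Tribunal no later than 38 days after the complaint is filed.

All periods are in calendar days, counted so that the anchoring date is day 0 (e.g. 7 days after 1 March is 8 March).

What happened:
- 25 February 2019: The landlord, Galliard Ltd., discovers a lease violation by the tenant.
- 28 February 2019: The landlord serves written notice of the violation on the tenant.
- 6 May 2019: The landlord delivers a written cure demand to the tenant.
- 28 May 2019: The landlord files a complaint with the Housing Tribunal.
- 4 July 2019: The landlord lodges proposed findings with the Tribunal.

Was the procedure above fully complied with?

(1) due by 25 February 2019 + 5 days = 2 March 2019; completed 28 February 2019, before the deadline.
(2) the permitted window runs from 30 March 2019 + 5 = 4 April 2019 to 30 March 2019 + 29 = 28 April 2019; 6 May 2019 is 8 days past the end of the window.

No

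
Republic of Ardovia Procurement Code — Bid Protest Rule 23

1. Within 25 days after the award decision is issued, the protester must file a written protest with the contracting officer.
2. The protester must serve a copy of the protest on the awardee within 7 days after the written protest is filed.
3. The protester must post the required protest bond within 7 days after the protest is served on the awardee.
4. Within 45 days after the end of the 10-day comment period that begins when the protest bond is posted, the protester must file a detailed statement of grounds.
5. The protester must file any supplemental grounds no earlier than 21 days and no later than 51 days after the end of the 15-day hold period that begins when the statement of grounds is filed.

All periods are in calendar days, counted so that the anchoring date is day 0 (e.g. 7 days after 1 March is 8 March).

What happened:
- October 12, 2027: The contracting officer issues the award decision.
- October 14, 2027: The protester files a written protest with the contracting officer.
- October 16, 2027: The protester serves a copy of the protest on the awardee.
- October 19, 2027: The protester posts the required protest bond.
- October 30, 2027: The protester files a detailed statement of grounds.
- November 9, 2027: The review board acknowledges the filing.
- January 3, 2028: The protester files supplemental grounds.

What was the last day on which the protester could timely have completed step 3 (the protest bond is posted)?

Step 3 runs from October 16, 2027, when the protest is served on the awardee. 7 days after October 16, 2027 is October 23, 2027.

October 23, 2027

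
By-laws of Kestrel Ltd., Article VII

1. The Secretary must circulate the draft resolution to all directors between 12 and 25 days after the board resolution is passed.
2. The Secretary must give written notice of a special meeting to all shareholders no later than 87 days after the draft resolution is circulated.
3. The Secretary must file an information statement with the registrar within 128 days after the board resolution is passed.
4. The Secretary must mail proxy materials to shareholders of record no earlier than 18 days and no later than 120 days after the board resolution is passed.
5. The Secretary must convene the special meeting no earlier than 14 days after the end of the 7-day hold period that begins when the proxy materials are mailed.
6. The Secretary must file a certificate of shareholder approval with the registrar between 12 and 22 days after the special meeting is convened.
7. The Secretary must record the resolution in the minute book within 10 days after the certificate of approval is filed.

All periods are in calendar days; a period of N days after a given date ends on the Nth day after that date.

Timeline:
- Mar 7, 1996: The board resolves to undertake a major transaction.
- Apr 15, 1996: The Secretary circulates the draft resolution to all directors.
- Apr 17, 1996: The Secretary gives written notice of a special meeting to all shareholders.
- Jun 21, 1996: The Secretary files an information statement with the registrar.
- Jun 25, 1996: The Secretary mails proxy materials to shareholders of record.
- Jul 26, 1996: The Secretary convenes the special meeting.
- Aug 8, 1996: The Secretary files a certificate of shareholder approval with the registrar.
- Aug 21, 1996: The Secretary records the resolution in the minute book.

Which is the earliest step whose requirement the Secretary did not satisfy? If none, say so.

Step 1

Step 1: the window is 12–25 days after Mar 7, 1996 (when the board resolution is passed), so Mar 19, 1996 through Apr 1, 1996; Apr 15, 1996 is 14 days past the end of the window.
No need to go further; step 1 was not satisfied.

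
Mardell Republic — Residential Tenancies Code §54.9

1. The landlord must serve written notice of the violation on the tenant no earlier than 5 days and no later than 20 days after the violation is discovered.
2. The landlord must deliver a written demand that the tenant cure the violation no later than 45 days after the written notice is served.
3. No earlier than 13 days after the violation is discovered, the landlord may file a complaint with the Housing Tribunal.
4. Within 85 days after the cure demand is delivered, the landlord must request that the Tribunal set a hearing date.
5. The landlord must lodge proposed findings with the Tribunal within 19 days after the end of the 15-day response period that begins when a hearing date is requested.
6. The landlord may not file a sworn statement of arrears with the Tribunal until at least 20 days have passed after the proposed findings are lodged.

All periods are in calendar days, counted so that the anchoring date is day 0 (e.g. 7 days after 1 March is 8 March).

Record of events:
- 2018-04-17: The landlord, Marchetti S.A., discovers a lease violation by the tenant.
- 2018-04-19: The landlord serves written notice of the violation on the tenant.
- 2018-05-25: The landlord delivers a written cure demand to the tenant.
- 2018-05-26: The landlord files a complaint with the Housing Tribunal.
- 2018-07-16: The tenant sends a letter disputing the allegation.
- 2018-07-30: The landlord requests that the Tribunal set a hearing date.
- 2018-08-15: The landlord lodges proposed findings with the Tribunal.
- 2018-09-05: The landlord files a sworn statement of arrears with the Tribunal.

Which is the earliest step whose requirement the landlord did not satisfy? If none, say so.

Step 1

Step 1: the window is 5–20 days after 2018-04-17 (when the violation is discovered), so 2018-04-22 through 2018-05-07; 2018-04-19 is 3 days too early.
That is the first point of non-compliance.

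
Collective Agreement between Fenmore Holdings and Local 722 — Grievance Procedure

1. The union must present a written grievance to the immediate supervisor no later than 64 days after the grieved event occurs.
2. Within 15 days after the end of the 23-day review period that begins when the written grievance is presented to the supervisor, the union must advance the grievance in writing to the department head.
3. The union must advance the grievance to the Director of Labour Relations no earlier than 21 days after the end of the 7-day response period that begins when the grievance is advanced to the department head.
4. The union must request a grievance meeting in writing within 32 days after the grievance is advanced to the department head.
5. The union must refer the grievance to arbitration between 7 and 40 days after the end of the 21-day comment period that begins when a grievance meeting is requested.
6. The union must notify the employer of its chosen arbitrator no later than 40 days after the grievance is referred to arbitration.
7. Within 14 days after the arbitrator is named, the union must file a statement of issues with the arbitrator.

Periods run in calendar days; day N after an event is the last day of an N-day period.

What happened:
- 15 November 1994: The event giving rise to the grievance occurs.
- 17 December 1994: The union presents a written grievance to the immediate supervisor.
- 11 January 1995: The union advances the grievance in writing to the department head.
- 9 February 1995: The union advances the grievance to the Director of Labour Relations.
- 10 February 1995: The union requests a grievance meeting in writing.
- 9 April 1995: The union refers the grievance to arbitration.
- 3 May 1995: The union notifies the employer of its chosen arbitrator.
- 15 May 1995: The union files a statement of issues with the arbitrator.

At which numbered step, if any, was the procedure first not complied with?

Step 1 — counting 64 days from 15 November 1994 (when the grieved event occurs) gives a deadline of 18 January 1995; completed 17 December 1994, before the deadline.
Step 2 — counting 15 days from 9 January 1995 (end of the 23-day review period, which began when the written grievance is presented to the supervisor on 17 December 1994) gives a deadline of 24 January 1995; 11 January 1995 is within that limit.
Step 3 — must wait 21 days from 18 January 1995 (end of the 7-day response period, which began when the grievance is advanced to the department head on 11 January 1995), so not before 8 February 1995; done 9 February 1995 — permitted.
Step 4 — counting 32 days from 11 January 1995 (when the grievance is advanced to the department head) gives a deadline of 12 February 1995; done 10 February 1995 — timely.
Step 5 — 7 and 40 days from 3 March 1995 (end of the 21-day comment period, which began when a grievance meeting is requested on 10 February 1995) are 10 March 1995 and 12 April 1995 respectively; 9 April 1995 falls inside that range.
Step 6 — counting 40 days from 9 April 1995 (when the grievance is referred to arbitration) gives a deadline of 19 May 1995; completed 3 May 1995, before the deadline.
Step 7 — counting 14 days from 3 May 1995 (when the arbitrator is named) gives a deadline of 17 May 1995; 15 May 1995 is within that limit.

None — every step was satisfied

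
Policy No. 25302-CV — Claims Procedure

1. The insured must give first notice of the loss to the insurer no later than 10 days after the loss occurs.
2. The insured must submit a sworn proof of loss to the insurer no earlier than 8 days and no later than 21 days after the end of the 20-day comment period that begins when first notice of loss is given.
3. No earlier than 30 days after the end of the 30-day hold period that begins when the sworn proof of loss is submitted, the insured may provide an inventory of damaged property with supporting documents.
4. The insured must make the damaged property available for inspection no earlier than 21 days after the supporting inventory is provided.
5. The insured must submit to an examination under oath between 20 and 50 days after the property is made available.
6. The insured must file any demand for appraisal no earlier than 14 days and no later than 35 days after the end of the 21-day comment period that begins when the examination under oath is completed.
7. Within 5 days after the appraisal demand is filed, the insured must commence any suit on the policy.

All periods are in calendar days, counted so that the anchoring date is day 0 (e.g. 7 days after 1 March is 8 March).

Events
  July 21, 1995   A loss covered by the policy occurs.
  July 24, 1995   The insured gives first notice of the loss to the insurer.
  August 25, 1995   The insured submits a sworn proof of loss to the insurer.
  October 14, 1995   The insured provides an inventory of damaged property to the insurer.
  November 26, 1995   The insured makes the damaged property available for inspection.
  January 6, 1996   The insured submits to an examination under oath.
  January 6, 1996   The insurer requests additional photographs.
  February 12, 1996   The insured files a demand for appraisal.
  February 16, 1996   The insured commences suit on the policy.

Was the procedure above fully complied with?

Step 1 — counting 10 days from July 21, 1995 (when the loss occurs) gives a deadline of July 31, 1995; July 24, 1995 is within that limit.
Step 2 — 8 and 21 days from August 13, 1995 (end of the 20-day comment period, which began when first notice of loss is given on July 24, 1995) are August 21, 1995 and September 3, 1995 respectively; done August 25, 1995 — within the window.
Step 3 — must wait 30 days from September 24, 1995 (end of the 30-day hold period, which began when the sworn proof of loss is submitted on August 25, 1995), so not before October 24, 1995; October 14, 1995 is 10 days before the earliest permitted date.
Later steps need not be reached.

No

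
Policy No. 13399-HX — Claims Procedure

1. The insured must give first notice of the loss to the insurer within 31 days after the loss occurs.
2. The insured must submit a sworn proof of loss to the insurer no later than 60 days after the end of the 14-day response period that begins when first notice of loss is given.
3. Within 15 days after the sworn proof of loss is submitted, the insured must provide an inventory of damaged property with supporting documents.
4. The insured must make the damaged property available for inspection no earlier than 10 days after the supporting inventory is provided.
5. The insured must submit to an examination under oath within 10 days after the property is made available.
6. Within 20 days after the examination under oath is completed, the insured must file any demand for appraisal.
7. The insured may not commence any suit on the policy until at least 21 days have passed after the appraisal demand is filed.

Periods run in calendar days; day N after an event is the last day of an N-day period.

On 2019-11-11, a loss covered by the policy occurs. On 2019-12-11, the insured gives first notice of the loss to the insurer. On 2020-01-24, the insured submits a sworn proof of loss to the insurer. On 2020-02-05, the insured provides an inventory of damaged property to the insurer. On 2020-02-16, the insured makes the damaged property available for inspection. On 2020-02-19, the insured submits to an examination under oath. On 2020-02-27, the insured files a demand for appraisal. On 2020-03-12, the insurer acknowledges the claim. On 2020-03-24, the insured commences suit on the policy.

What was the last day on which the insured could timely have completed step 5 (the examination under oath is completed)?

Step 5 runs from 2020-02-16, when the property is made available. 10 days after 2020-02-16 is 2020-02-26.

2020-02-26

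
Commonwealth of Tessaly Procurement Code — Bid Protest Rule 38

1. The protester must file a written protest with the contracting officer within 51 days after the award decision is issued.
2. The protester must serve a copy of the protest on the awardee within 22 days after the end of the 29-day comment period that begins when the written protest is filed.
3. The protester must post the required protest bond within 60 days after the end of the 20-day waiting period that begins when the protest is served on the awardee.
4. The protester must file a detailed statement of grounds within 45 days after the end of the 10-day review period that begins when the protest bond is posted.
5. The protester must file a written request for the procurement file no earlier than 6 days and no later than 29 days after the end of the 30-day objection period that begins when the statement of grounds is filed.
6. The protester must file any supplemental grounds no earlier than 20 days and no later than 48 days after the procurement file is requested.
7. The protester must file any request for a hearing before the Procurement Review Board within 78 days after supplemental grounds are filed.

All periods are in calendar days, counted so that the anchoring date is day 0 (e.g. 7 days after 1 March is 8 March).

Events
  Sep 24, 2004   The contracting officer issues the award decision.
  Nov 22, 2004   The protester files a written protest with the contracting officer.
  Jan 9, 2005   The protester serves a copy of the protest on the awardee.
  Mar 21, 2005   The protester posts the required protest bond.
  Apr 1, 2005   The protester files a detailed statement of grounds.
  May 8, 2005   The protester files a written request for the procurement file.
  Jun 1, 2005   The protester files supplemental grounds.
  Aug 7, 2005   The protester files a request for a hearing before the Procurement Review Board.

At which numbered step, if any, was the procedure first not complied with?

Step 1

(1) due by Sep 24, 2004 + 51 days = Nov 14, 2004; done Nov 22, 2004 — 8 days late.
Later steps need not be reached.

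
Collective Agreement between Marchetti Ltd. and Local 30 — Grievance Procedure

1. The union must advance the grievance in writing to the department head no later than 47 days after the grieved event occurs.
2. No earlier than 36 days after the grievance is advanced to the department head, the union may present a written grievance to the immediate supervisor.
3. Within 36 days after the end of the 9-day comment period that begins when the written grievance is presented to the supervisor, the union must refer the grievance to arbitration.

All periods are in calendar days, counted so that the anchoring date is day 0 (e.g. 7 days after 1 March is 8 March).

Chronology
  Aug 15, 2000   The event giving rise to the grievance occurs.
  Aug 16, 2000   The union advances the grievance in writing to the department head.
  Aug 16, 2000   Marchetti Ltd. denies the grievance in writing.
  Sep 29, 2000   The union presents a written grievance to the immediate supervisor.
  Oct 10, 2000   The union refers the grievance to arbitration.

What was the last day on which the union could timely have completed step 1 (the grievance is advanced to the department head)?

Step 1 runs from Aug 15, 2000, when the grieved event occurs. 47 days after Aug 15, 2000 is Oct 1, 2000.

Oct 1, 2000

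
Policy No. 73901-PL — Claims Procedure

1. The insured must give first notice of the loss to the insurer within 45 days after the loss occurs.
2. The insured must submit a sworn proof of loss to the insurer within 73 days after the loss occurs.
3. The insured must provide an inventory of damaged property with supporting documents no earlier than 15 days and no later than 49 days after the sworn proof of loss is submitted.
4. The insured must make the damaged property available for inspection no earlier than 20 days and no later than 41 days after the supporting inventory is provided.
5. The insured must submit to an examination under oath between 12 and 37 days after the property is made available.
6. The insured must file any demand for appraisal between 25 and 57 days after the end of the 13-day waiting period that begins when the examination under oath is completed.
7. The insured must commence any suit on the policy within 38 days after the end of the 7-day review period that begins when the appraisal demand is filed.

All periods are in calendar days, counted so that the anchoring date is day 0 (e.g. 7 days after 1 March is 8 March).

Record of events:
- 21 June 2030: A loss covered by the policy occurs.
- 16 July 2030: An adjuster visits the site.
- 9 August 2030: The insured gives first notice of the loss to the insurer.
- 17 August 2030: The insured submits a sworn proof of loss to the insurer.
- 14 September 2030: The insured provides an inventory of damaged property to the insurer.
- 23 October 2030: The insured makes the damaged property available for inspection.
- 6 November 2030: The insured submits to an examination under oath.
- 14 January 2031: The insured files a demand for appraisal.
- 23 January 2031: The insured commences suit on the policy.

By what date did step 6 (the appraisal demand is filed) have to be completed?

The examination under oath is completed on 6 November 2030; the 13-day waiting period therefore ends 19 November 2030, and step 6 runs from that date. The window is 25–57 days after 19 November 2030; it closes on 15 January 2031.

15 January 2031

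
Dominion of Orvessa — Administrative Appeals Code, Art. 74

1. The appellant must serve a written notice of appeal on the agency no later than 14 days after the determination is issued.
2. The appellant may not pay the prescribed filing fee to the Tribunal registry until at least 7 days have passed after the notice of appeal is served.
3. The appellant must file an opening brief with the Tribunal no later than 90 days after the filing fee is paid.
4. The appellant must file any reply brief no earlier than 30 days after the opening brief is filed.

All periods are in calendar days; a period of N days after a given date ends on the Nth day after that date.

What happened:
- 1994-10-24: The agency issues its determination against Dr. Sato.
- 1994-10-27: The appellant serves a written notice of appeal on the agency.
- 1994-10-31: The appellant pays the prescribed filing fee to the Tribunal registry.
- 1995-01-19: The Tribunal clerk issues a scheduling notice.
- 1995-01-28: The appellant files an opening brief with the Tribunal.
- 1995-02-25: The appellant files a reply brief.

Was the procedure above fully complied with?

Step 1 — counting 14 days from 1994-10-24 (when the determination is issued) gives a deadline of 1994-11-07; done 1994-10-27 — timely.
Step 2 — must wait 7 days from 1994-10-27 (when the notice of appeal is served), so not before 1994-11-03; acted on 1994-10-31, 3 days prematurely.

No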